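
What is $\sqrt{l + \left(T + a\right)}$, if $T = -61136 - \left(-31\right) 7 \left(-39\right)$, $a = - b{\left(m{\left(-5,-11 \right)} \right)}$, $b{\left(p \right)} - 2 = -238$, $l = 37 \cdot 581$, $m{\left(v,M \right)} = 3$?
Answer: $i \sqrt{47866} \approx 218.78 i$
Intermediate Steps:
$l = 21497$
$b{\left(p \right)} = -236$ ($b{\left(p \right)} = 2 - 238 = -236$)
$a = 236$ ($a = \left(-1\right) \left(-236\right) = 236$)
$T = -69599$ ($T = -61136 - \left(-217\right) \left(-39\right) = -61136 - 8463 = -69599$)
$\sqrt{l + \left(T + a\right)} = \sqrt{21497 + \left(-69599 + 236\right)} = \sqrt{21497 - 69363} = \sqrt{-47866} = i \sqrt{47866}$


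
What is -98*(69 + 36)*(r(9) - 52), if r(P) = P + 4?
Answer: 401310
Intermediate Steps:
r(P) = 4 + P
-98*(69 + 36)*(r(9) - 52) = -98*(69 + 36)*((4 + 9) - 52) = -10290*(13 - 52) = -10290*(-39) = -98*(-4095) = 401310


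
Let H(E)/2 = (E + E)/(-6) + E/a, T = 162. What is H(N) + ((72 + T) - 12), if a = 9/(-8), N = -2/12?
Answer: 6005/27 ≈ 222.41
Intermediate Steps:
N = -⅙ (N = -2*1/12 = -⅙ ≈ -0.16667)
a = -9/8 (a = 9*(-⅛) = -9/8 ≈ -1.1250)
H(E) = -22*E/9 (H(E) = 2*((E + E)/(-6) + E/(-9/8)) = 2*((2*E)*(-⅙) + E*(-8/9)) = 2*(-E/3 - 8*E/9) = 2*(-11*E/9) = -22*E/9)
H(N) + ((72 + T) - 12) = -22/9*(-⅙) + ((72 + 162) - 12) = 11/27 + (234 - 12) = 11/27 + 222 = 6005/27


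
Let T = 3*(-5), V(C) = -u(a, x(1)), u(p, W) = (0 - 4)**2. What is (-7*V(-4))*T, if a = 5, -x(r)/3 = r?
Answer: -1680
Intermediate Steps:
x(r) = -3*r
u(p, W) = 16 (u(p, W) = (-4)**2 = 16)
V(C) = -16 (V(C) = -1*16 = -16)
T = -15
(-7*V(-4))*T = -7*(-16)*(-15) = 112*(-15) = -1680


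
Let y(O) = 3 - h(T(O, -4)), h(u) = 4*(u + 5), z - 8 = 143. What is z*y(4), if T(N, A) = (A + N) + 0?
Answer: -2567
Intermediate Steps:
z = 151 (z = 8 + 143 = 151)
T(N, A) = A + N
h(u) = 20 + 4*u (h(u) = 4*(5 + u) = 20 + 4*u)
y(O) = -1 - 4*O (y(O) = 3 - (20 + 4*(-4 + O)) = 3 - (20 + (-16 + 4*O)) = 3 - (4 + 4*O) = 3 + (-4 - 4*O) = -1 - 4*O)
z*y(4) = 151*(-1 - 4*4) = 151*(-1 - 16) = 151*(-17) = -2567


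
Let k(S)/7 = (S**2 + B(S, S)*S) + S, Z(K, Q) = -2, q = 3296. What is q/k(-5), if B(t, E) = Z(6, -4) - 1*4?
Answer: 1648/175 ≈ 9.4171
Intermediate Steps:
B(t, E) = -6 (B(t, E) = -2 - 1*4 = -2 - 4 = -6)
k(S) = -35*S + 7*S**2 (k(S) = 7*((S**2 - 6*S) + S) = 7*(S**2 - 5*S) = -35*S + 7*S**2)
q/k(-5) = 3296/((7*(-5)*(-5 - 5))) = 3296/((7*(-5)*(-10))) = 3296/350 = 3296*(1/350) = 1648/175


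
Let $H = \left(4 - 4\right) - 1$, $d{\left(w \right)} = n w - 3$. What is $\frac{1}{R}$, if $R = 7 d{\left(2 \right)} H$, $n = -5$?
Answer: $\frac{1}{91} \approx 0.010989$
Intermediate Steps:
$d{\left(w \right)} = -3 - 5 w$ ($d{\left(w \right)} = - 5 w - 3 = -3 - 5 w$)
$H = -1$ ($H = 0 - 1 = -1$)
$R = 91$ ($R = 7 \left(-3 - 10\right) \left(-1\right) = 7 \left(-13\right) \left(-1\right) = \left(-91\right) \left(-1\right) = 91$)
$\frac{1}{R} = \frac{1}{91}$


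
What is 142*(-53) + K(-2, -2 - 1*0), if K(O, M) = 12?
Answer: -7514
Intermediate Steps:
142*(-53) + K(-2, -2 - 1*0) = 142*(-53) + 12 = -7526 + 12 = -7514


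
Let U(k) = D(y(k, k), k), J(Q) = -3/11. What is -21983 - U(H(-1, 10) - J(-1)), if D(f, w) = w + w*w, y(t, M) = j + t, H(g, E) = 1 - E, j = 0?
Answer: -2668103/121 ≈ -22050.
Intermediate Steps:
y(t, M) = t (y(t, M) = 0 + t = t)
D(f, w) = w + w**2
J(Q) = -3/11 (J(Q) = -3*1/11 = -3/11)
U(k) = k*(1 + k)
-21983 - U(H(-1, 10) - J(-1)) = -21983 - ((1 - 1*10) - 1*(-3/11))*(1 + ((1 - 1*10) - 1*(-3/11))) = -21983 - ((1 - 10) + 3/11)*(1 + ((1 - 10) + 3/11)) = -21983 - (-9 + 3/11)*(1 + (-9 + 3/11)) = -21983 - (-96)*(1 - 96/11)/11 = -21983 - (-96)*(-85)/(11*11) = -21983 - 1*8160/121 = -21983 - 8160/121 = -2668103/121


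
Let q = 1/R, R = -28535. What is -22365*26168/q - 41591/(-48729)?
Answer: 813775872786991391/48729 ≈ 1.6700e+13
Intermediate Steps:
q = -1/28535 (q = 1/(-28535) = -1/28535 ≈ -3.5045e-5)
-22365*26168/q - 41591/(-48729) = -22365/((-1/28535/26168)) - 41591/(-48729) = -22365/((-1/28535*1/26168)) - 41591*(-1/48729) = -22365/(-1/746703880) + 41591/48729 = -22365*(-746703880) + 41591/48729 = 16700032276200 + 41591/48729 = 813775872786991391/48729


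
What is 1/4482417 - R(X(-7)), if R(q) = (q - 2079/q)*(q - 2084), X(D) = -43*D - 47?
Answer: 256079833259662/569266959 ≈ 4.4984e+5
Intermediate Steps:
X(D) = -47 - 43*D
R(q) = (-2084 + q)*(q - 2079/q) (R(q) = (q - 2079/q)*(-2084 + q) = (-2084 + q)*(q - 2079/q))
1/4482417 - R(X(-7)) = 1/4482417 - (-2079 + (-47 - 43*(-7))² - 2084*(-47 - 43*(-7)) + 4332636/(-47 - 43*(-7))) = 1/4482417 - (-2079 + (-47 + 301)² - 2084*(-47 + 301) + 4332636/(-47 + 301)) = 1/4482417 - (-2079 + 254² - 2084*254 + 4332636/254) = 1/4482417 - (-2079 + 64516 - 529336 + 4332636*(1/254)) = 1/4482417 - (-2079 + 64516 - 529336 + 2166318/127) = 1/4482417 - 1*(-57129855/127) = 1/4482417 + 57129855/127 = 256079833259662/569266959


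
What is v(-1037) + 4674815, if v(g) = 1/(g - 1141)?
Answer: 10181747069/2178 ≈ 4.6748e+6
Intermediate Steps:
v(g) = 1/(-1141 + g)
v(-1037) + 4674815 = 1/(-1141 - 1037) + 4674815 = 1/(-2178) + 4674815 = -1/2178 + 4674815 = 10181747069/2178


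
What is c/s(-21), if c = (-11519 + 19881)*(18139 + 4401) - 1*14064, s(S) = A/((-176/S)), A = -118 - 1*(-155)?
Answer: 33169913216/777 ≈ 4.2690e+7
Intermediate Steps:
A = 37 (A = -118 + 155 = 37)
s(S) = -37*S/176 (s(S) = 37/((-176/S)) = 37*(-S/176) = -37*S/176)
c = 188465416 (c = 8362*22540 - 14064 = 188479480 - 14064 = 188465416)
c/s(-21) = 188465416/((-37/176*(-21))) = 188465416/(777/176) = 188465416*(176/777) = 33169913216/777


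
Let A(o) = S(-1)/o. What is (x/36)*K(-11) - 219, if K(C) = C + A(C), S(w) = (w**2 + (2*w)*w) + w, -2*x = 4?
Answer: -14413/66 ≈ -218.38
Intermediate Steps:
x = -2 (x = -1/2*4 = -2)
S(w) = w + 3*w**2 (S(w) = (w**2 + 2*w**2) + w = 3*w**2 + w = w + 3*w**2)
A(o) = 2/o (A(o) = (-(1 + 3*(-1)))/o = (-(1 - 3))/o = (-1*(-2))/o = 2/o)
K(C) = C + 2/C
(x/36)*K(-11) - 219 = (-2/36)*(-11 + 2/(-11)) - 219 = (-2*1/36)*(-11 + 2*(-1/11)) - 219 = -(-11 - 2/11)/18 - 219 = -1/18*(-123/11) - 219 = 41/66 - 219 = -14413/66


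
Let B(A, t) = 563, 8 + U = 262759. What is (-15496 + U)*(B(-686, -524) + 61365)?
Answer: 15312007640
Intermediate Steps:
U = 262751 (U = -8 + 262759 = 262751)
(-15496 + U)*(B(-686, -524) + 61365) = (-15496 + 262751)*(563 + 61365) = 247255*61928 = 15312007640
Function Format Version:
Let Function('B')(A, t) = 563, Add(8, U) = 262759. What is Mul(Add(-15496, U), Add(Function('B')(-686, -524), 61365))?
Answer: 15312007640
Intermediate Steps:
U = 262751 (U = Add(-8, 262759) = 262751)
Mul(Add(-15496, U), Add(Function('B')(-686, -524), 61365)) = Mul(Add(-15496, 262751), Add(563, 61365)) = Mul(247255, 61928) = 15312007640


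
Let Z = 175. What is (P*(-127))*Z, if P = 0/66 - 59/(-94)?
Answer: -1311275/94 ≈ -13950.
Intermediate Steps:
P = 59/94 (P = 0*(1/66) - 59*(-1/94) = 0 + 59/94 = 59/94 ≈ 0.62766)
(P*(-127))*Z = ((59/94)*(-127))*175 = -7493/94*175 = -1311275/94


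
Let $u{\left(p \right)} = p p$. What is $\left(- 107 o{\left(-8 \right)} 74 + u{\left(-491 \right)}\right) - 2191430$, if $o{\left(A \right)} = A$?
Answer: $-1887005$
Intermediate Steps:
$u{\left(p \right)} = p^{2}$
$\left(- 107 o{\left(-8 \right)} 74 + u{\left(-491 \right)}\right) - 2191430 = \left(\left(-107\right) \left(-8\right) 74 + \left(-491\right)^{2}\right) - 2191430 = \left(856 \cdot 74 + 241081\right) - 2191430 = \left(63344 + 241081\right) - 2191430 = 304425 - 2191430 = -1887005$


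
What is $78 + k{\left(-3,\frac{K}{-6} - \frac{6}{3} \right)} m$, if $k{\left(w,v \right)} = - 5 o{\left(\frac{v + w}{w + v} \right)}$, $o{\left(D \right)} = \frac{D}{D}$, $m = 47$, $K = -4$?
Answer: $-157$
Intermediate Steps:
$o{\left(D \right)} = 1$
$k{\left(w,v \right)} = -5$ ($k{\left(w,v \right)} = \left(-5\right) 1 = -5$)
$78 + k{\left(-3,\frac{K}{-6} - \frac{6}{3} \right)} m = 78 - 235 = -157$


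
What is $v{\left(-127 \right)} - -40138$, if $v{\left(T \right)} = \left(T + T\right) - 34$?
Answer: $39850$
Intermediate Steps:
$v{\left(T \right)} = -34 + 2 T$ ($v{\left(T \right)} = 2 T - 34 = -34 + 2 T$)
$v{\left(-127 \right)} - -40138 = \left(-34 + 2 \left(-127\right)\right) - -40138 = \left(-34 - 254\right) + 40138 = -288 + 40138 = 39850$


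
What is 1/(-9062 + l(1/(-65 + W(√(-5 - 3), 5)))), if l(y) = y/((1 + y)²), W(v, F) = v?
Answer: 8*(-511*I - 32*√2)/(2319874*√2 + 37045521*I) ≈ -0.00011035 + 8.6544e-12*I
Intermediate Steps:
l(y) = y/(1 + y)²
1/(-9062 + l(1/(-65 + W(√(-5 - 3), 5)))) = 1/(-9062 + 1/((-65 + √(-5 - 3))*(1 + 1/(-65 + √(-5 - 3)))²)) = 1/(-9062 + 1/((-65 + √(-8))*(1 + 1/(-65 + √(-8)))²)) = 1/(-9062 + 1/((-65 + 2*I*√2)*(1 + 1/(-65 + 2*I*√2))²)) = 1/(-9062 + 1/((1 + 1/(-65 + 2*I*√2))²*(-65 + 2*I*√2)))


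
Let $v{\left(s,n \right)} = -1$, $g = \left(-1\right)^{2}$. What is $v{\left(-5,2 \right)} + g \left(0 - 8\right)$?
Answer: $-9$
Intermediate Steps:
$g = 1$
$v{\left(-5,2 \right)} + g \left(0 - 8\right) = -1 + 1 \left(0 - 8\right) = -1 + 1 \left(-8\right) = -1 - 8 = -9$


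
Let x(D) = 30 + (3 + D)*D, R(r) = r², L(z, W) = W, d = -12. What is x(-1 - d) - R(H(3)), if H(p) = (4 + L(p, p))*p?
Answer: -257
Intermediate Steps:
H(p) = p*(4 + p) (H(p) = (4 + p)*p = p*(4 + p))
x(D) = 30 + D*(3 + D)
x(-1 - d) - R(H(3)) = (30 + (-1 - 1*(-12))² + 3*(-1 - 1*(-12))) - (3*(4 + 3))² = (30 + (-1 + 12)² + 3*(-1 + 12)) - (3*7)² = (30 + 11² + 3*11) - 1*21² = (30 + 121 + 33) - 1*441 = 184 - 441 = -257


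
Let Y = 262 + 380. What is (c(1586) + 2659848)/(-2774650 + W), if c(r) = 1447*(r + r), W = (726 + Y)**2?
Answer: -3624866/451613 ≈ -8.0265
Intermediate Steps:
Y = 642
W = 1871424 (W = (726 + 642)**2 = 1368**2 = 1871424)
c(r) = 2894*r (c(r) = 1447*(2*r) = 2894*r)
(c(1586) + 2659848)/(-2774650 + W) = (2894*1586 + 2659848)/(-2774650 + 1871424) = (4589884 + 2659848)/(-903226) = 7249732*(-1/903226) = -3624866/451613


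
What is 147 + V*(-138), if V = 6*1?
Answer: -681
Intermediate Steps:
V = 6
147 + V*(-138) = 147 + 6*(-138) = 147 - 828 = -681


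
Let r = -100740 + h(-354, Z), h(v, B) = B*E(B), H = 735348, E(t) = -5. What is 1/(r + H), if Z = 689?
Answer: 1/631163 ≈ 1.5844e-6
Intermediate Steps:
h(v, B) = -5*B (h(v, B) = B*(-5) = -5*B)
r = -104185 (r = -100740 - 5*689 = -100740 - 3445 = -104185)
1/(r + H) = 1/(-104185 + 735348) = 1/631163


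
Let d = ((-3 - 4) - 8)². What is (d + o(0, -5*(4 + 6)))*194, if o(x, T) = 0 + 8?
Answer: 45202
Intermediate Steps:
o(x, T) = 8
d = 225 (d = (-7 - 8)² = (-15)² = 225)
(d + o(0, -5*(4 + 6)))*194 = (225 + 8)*194 = 233*194 = 45202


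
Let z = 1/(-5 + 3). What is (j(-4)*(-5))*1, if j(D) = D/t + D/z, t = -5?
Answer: -44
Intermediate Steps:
z = -1/2 (z = 1/(-2) = -1/2 ≈ -0.50000)
j(D) = -11*D/5 (j(D) = D/(-5) + D/(-1/2) = D*(-1/5) + D*(-2) = -D/5 - 2*D = -11*D/5)
(j(-4)*(-5))*1 = (-11/5*(-4)*(-5))*1 = ((44/5)*(-5))*1 = -44*1 = -44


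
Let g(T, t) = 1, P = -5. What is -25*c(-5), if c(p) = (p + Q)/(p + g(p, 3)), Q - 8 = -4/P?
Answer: 95/4 ≈ 23.750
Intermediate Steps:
Q = 44/5 (Q = 8 - 4/(-5) = 8 - 4*(-⅕) = 8 + ⅘ = 44/5 ≈ 8.8000)
c(p) = (44/5 + p)/(1 + p) (c(p) = (p + 44/5)/(p + 1) = (44/5 + p)/(1 + p))
-25*c(-5) = -25*(44/5 - 5)/(1 - 5) = -25*19/((-4)*5) = -(-25)*19/(4*5) = -25*(-19/20) = 95/4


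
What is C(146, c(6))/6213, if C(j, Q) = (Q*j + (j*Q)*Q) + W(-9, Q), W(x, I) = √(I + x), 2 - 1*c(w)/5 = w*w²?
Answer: 166999180/6213 + I*√1079/6213 ≈ 26879.0 + 0.005287*I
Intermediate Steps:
c(w) = 10 - 5*w³ (c(w) = 10 - 5*w*w² = 10 - 5*w³)
C(j, Q) = √(-9 + Q) + Q*j + j*Q² (C(j, Q) = (Q*j + (j*Q)*Q) + √(Q - 9) = (Q*j + (Q*j)*Q) + √(-9 + Q) = (Q*j + j*Q²) + √(-9 + Q) = √(-9 + Q) + Q*j + j*Q²)
C(146, c(6))/6213 = (√(-9 + (10 - 5*6³)) + (10 - 5*6³)*146 + 146*(10 - 5*6³)²)/6213 = (√(-9 + (10 - 5*216)) + (10 - 5*216)*146 + 146*(10 - 5*216)²)*(1/6213) = (√(-9 + (10 - 1080)) + (10 - 1080)*146 + 146*(10 - 1080)²)*(1/6213) = (√(-9 - 1070) - 1070*146 + 146*(-1070)²)*(1/6213) = (√(-1079) - 156220 + 146*1144900)*(1/6213) = (I*√1079 - 156220 + 167155400)*(1/6213) = (166999180 + I*√1079)*(1/6213) = 166999180/6213 + I*√1079/6213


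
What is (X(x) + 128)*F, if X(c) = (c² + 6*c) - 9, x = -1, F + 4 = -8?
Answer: -1368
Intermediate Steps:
F = -12 (F = -4 - 8 = -12)
X(c) = -9 + c² + 6*c
(X(x) + 128)*F = ((-9 + (-1)² + 6*(-1)) + 128)*(-12) = ((-9 + 1 - 6) + 128)*(-12) = (-14 + 128)*(-12) = 114*(-12) = -1368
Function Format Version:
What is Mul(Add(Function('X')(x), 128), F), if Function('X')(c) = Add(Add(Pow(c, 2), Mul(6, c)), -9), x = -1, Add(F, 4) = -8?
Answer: -1368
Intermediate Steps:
F = -12 (F = Add(-4, -8) = -12)
Function('X')(c) = Add(-9, Pow(c, 2), Mul(6, c))
Mul(Add(Function('X')(x), 128), F) = Mul(Add(Add(-9, Pow(-1, 2), Mul(6, -1)), 128), -12) = Mul(Add(Add(-9, 1, -6), 128), -12) = Mul(Add(-14, 128), -12) = Mul(114, -12) = -1368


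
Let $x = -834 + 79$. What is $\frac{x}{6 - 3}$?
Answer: $- \frac{755}{3} \approx -251.67$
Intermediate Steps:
$x = -755$
$\frac{x}{6 - 3} = \frac{1}{6 - 3} \left(-755\right) = \frac{1}{3} \left(-755\right) = - \frac{755}{3}$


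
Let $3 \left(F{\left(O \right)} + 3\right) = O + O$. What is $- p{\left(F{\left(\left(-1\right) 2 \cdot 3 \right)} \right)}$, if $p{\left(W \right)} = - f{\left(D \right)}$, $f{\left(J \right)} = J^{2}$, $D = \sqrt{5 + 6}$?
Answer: $11$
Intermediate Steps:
$D = \sqrt{11} \approx 3.3166$
$F{\left(O \right)} = -3 + \frac{2 O}{3}$ ($F{\left(O \right)} = -3 + \frac{O + O}{3} = -3 + \frac{2 O}{3}$)
$p{\left(W \right)} = -11$ ($p{\left(W \right)} = - \left(\sqrt{11}\right)^{2} = \left(-1\right) 11 = -11$)
$- p{\left(F{\left(\left(-1\right) 2 \cdot 3 \right)} \right)} = \left(-1\right) \left(-11\right) = 11$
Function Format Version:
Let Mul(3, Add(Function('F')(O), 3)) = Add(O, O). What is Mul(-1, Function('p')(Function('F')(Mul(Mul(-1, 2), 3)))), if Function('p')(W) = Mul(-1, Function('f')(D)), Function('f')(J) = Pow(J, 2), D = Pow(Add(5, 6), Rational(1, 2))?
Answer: 11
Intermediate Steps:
D = Pow(11, Rational(1, 2)) ≈ 3.3166
Function('F')(O) = Add(-3, Mul(Rational(2, 3), O)) (Function('F')(O) = Add(-3, Mul(Rational(1, 3), Add(O, O))) = Add(-3, Mul(Rational(1, 3), Mul(2, O))) = Add(-3, Mul(Rational(2, 3), O)))
Function('p')(W) = -11 (Function('p')(W) = Mul(-1, Pow(Pow(11, Rational(1, 2)), 2)) = Mul(-1, 11) = -11)
Mul(-1, Function('p')(Function('F')(Mul(Mul(-1, 2), 3)))) = Mul(-1, -11) = 11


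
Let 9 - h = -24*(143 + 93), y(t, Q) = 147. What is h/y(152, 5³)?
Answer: 1891/49 ≈ 38.592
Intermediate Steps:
h = 5673 (h = 9 - (-24)*(143 + 93) = 9 - (-24)*236 = 9 - 1*(-5664) = 9 + 5664 = 5673)
h/y(152, 5³) = 5673/147 = 5673*(1/147) = 1891/49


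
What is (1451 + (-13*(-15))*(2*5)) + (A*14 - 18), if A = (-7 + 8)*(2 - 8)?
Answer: 3299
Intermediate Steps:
A = -6 (A = 1*(-6) = -6)
(1451 + (-13*(-15))*(2*5)) + (A*14 - 18) = (1451 + (-13*(-15))*(2*5)) + (-6*14 - 18) = (1451 + 195*10) + (-84 - 18) = (1451 + 1950) - 102 = 3401 - 102 = 3299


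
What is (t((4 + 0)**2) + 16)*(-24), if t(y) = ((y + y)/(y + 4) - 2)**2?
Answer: -9696/25 ≈ -387.84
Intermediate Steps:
t(y) = (-2 + 2*y/(4 + y))**2 (t(y) = ((2*y)/(4 + y) - 2)**2 = (2*y/(4 + y) - 2)**2 = (-2 + 2*y/(4 + y))**2)
(t((4 + 0)**2) + 16)*(-24) = (64/(4 + (4 + 0)**2)**2 + 16)*(-24) = (64/(4 + 4**2)**2 + 16)*(-24) = (64/(4 + 16)**2 + 16)*(-24) = (64/20**2 + 16)*(-24) = (64*(1/400) + 16)*(-24) = (4/25 + 16)*(-24) = (404/25)*(-24) = -9696/25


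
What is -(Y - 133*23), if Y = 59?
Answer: 3000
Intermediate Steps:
-(Y - 133*23) = -(59 - 133*23) = -(59 - 3059) = -1*(-3000) = 3000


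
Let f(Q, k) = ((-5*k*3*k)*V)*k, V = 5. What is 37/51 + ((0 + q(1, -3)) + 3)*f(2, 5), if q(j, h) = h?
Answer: 37/51 ≈ 0.72549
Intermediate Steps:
f(Q, k) = -75*k³ (f(Q, k) = (-5*k*3*k*5)*k = (-5*3*k*k*5)*k = (-15*k²*5)*k = (-75*k²)*k = -75*k³)
37/51 + ((0 + q(1, -3)) + 3)*f(2, 5) = 37/51 + ((0 - 3) + 3)*(-75*5³) = 37*(1/51) + (-3 + 3)*(-75*125) = 37/51 + 0*(-9375) = 37/51 + 0 = 37/51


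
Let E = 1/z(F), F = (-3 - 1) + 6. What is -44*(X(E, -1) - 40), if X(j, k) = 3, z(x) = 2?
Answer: 1628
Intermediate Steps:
F = 2 (F = -4 + 6 = 2)
E = 1/2 ≈ 0.50000
-44*(X(E, -1) - 40) = -44*(3 - 40) = -44*(-37) = 1628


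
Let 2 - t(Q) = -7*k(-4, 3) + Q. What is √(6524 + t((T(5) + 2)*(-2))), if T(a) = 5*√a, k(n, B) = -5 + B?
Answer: √(6516 + 10*√5) ≈ 80.860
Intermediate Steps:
t(Q) = -12 - Q (t(Q) = 2 - (-7*(-5 + 3) + Q) = 2 - (-7*(-2) + Q) = 2 - (14 + Q) = 2 + (-14 - Q) = -12 - Q)
√(6524 + t((T(5) + 2)*(-2))) = √(6524 + (-12 - (5*√5 + 2)*(-2))) = √(6524 + (-12 - (2 + 5*√5)*(-2))) = √(6524 + (-12 - (-4 - 10*√5))) = √(6524 + (-12 + (4 + 10*√5))) = √(6524 + (-8 + 10*√5)) = √(6516 + 10*√5)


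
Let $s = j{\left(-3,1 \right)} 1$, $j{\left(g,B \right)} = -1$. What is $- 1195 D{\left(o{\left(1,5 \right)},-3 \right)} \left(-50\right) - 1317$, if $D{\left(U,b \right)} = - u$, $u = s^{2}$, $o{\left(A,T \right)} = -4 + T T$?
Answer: $-61067$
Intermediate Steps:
$o{\left(A,T \right)} = -4 + T^{2}$
$s = -1$ ($s = \left(-1\right) 1 = -1$)
$u = 1$ ($u = \left(-1\right)^{2} = 1$)
$D{\left(U,b \right)} = -1$ ($D{\left(U,b \right)} = \left(-1\right) 1 = -1$)
$- 1195 D{\left(o{\left(1,5 \right)},-3 \right)} \left(-50\right) - 1317 = - 1195 \left(\left(-1\right) \left(-50\right)\right) - 1317 = \left(-1195\right) 50 - 1317 = -59750 - 1317 = -61067$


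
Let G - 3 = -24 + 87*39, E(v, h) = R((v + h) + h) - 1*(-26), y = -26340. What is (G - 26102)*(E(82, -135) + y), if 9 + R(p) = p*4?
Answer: 615414750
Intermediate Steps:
R(p) = -9 + 4*p (R(p) = -9 + p*4 = -9 + 4*p)
E(v, h) = 17 + 4*v + 8*h (E(v, h) = (-9 + 4*((v + h) + h)) - 1*(-26) = (-9 + 4*((h + v) + h)) + 26 = (-9 + 4*(v + 2*h)) + 26 = (-9 + (4*v + 8*h)) + 26 = (-9 + 4*v + 8*h) + 26 = 17 + 4*v + 8*h)
G = 3372 (G = 3 + (-24 + 87*39) = 3 + (-24 + 3393) = 3 + 3369 = 3372)
(G - 26102)*(E(82, -135) + y) = (3372 - 26102)*((17 + 4*82 + 8*(-135)) - 26340) = -22730*((17 + 328 - 1080) - 26340) = -22730*(-735 - 26340) = -22730*(-27075) = 615414750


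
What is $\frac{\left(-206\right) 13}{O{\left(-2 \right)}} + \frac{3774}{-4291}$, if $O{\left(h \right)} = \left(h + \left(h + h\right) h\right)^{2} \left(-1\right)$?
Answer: $\frac{5677717}{77238} \approx 73.509$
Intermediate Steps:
$O{\left(h \right)} = - \left(h + 2 h^{2}\right)^{2}$ ($O{\left(h \right)} = \left(h + 2 h h\right)^{2} \left(-1\right) = \left(h + 2 h^{2}\right)^{2} \left(-1\right) = - \left(h + 2 h^{2}\right)^{2}$)
$\frac{\left(-206\right) 13}{O{\left(-2 \right)}} + \frac{3774}{-4291} = \frac{\left(-206\right) 13}{\left(-1\right) \left(-2\right)^{2} \left(1 + 2 \left(-2\right)\right)^{2}} + \frac{3774}{-4291} = - \frac{2678}{\left(-1\right) 4 \left(1 - 4\right)^{2}} + 3774 \left(- \frac{1}{4291}\right) = - \frac{2678}{\left(-1\right) 4 \left(-3\right)^{2}} - \frac{3774}{4291} = - \frac{2678}{\left(-1\right) 4 \cdot 9} - \frac{3774}{4291} = - \frac{2678}{-36} - \frac{3774}{4291} = \left(-2678\right) \left(- \frac{1}{36}\right) - \frac{3774}{4291} = \frac{1339}{18} - \frac{3774}{4291} = \frac{5677717}{77238}$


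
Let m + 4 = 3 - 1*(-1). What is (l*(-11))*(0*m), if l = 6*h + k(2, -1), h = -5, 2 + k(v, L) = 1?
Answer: 0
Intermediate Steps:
m = 0 (m = -4 + (3 - 1*(-1)) = -4 + (3 + 1) = -4 + 4 = 0)
k(v, L) = -1 (k(v, L) = -2 + 1 = -1)
l = -31 (l = 6*(-5) - 1 = -30 - 1 = -31)
(l*(-11))*(0*m) = (-31*(-11))*(0*0) = 341*0 = 0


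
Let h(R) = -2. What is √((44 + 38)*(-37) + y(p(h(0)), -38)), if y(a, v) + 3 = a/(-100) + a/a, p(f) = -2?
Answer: I*√303598/10 ≈ 55.1*I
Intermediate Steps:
y(a, v) = -2 - a/100 (y(a, v) = -3 + (a/(-100) + a/a) = -3 + (a*(-1/100) + 1) = -3 + (-a/100 + 1) = -3 + (1 - a/100) = -2 - a/100)
√((44 + 38)*(-37) + y(p(h(0)), -38)) = √((44 + 38)*(-37) + (-2 - 1/100*(-2))) = √(82*(-37) + (-2 + 1/50)) = √(-3034 - 99/50) = √(-151799/50) = I*√303598/10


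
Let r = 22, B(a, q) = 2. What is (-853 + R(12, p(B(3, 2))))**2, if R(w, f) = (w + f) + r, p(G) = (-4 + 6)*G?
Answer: 664225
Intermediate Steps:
p(G) = 2*G
R(w, f) = 22 + f + w (R(w, f) = (w + f) + 22 = (f + w) + 22 = 22 + f + w)
(-853 + R(12, p(B(3, 2))))**2 = (-853 + (22 + 2*2 + 12))**2 = (-853 + (22 + 4 + 12))**2 = (-853 + 38)**2 = (-815)**2 = 664225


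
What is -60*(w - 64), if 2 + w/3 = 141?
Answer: -21180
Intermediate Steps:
w = 417 (w = -6 + 3*141 = -6 + 423 = 417)
-60*(w - 64) = -60*(417 - 64) = -60*353 = -21180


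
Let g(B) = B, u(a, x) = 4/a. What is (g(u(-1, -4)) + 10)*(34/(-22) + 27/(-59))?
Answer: -7800/649 ≈ -12.018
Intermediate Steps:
(g(u(-1, -4)) + 10)*(34/(-22) + 27/(-59)) = (4/(-1) + 10)*(34/(-22) + 27/(-59)) = (4*(-1) + 10)*(34*(-1/22) + 27*(-1/59)) = (-4 + 10)*(-17/11 - 27/59) = 6*(-1300/649) = -7800/649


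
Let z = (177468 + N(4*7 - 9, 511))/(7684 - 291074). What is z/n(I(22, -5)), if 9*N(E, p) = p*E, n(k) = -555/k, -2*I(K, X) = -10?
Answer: 1606921/283106610 ≈ 0.0056760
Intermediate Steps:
I(K, X) = 5 (I(K, X) = -1/2*(-10) = 5)
N(E, p) = E*p/9 (N(E, p) = (p*E)/9 = (E*p)/9 = E*p/9)
z = -1606921/2550510 (z = (177468 + (1/9)*(4*7 - 9)*511)/(7684 - 291074) = (177468 + (1/9)*(28 - 9)*511)/(-283390) = (177468 + (1/9)*19*511)*(-1/283390) = (177468 + 9709/9)*(-1/283390) = (1606921/9)*(-1/283390) = -1606921/2550510 ≈ -0.63004)
z/n(I(22, -5)) = -1606921/(2550510*((-555/5))) = -1606921/(2550510*((-555*1/5))) = -1606921/2550510/(-111) = -1606921/2550510*(-1/111) = 1606921/283106610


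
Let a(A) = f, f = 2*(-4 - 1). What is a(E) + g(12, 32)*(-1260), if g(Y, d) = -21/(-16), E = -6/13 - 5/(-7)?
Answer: -6655/4 ≈ -1663.8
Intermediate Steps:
E = 23/91 (E = -6*1/13 - 5*(-⅐) = -6/13 + 5/7 = 23/91 ≈ 0.25275)
g(Y, d) = 21/16 (g(Y, d) = -21*(-1/16) = 21/16)
f = -10 (f = 2*(-5) = -10)
a(A) = -10
a(E) + g(12, 32)*(-1260) = -10 + (21/16)*(-1260) = -10 - 6615/4 = -6655/4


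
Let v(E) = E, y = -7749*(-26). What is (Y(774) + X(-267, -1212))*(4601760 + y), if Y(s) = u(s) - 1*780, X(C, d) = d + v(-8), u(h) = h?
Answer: -5888764884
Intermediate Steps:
y = 201474
X(C, d) = -8 + d (X(C, d) = d - 8 = -8 + d)
Y(s) = -780 + s (Y(s) = s - 1*780 = s - 780 = -780 + s)
(Y(774) + X(-267, -1212))*(4601760 + y) = ((-780 + 774) + (-8 - 1212))*(4601760 + 201474) = (-6 - 1220)*4803234 = -1226*4803234 = -5888764884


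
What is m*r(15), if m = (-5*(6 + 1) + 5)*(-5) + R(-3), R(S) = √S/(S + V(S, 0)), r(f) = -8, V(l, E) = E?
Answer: -1200 + 8*I*√3/3 ≈ -1200.0 + 4.6188*I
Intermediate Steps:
R(S) = S^(-½) (R(S) = √S/(S + 0) = √S/S = S^(-½))
m = 150 - I*√3/3 (m = (-5*(6 + 1) + 5)*(-5) + (-3)^(-½) = (-5*7 + 5)*(-5) - I*√3/3 = (-35 + 5)*(-5) - I*√3/3 = -30*(-5) - I*√3/3 = 150 - I*√3/3 ≈ 150.0 - 0.57735*I)
m*r(15) = (150 - I*√3/3)*(-8) = -1200 + 8*I*√3/3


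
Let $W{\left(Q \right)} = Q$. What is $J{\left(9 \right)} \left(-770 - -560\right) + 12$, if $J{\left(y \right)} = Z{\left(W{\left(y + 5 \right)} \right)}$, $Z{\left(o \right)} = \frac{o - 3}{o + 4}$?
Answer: $- \frac{349}{3} \approx -116.33$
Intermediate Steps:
$Z{\left(o \right)} = \frac{-3 + o}{4 + o}$
$J{\left(y \right)} = \frac{2 + y}{9 + y}$ ($J{\left(y \right)} = \frac{-3 + \left(y + 5\right)}{4 + \left(y + 5\right)} = \frac{-3 + \left(5 + y\right)}{4 + \left(5 + y\right)} = \frac{2 + y}{9 + y}$)
$J{\left(9 \right)} \left(-770 - -560\right) + 12 = \frac{2 + 9}{9 + 9} \left(-770 - -560\right) + 12 = \frac{1}{18} \cdot 11 \left(-770 + 560\right) + 12 = \frac{1}{18} \cdot 11 \left(-210\right) + 12 = \frac{11}{18} \left(-210\right) + 12 = - \frac{385}{3} + 12 = - \frac{349}{3}$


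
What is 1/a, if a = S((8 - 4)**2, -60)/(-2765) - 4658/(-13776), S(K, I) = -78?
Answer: 2720760/996707 ≈ 2.7297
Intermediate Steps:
a = 996707/2720760 (a = -78/(-2765) - 4658/(-13776) = -78*(-1/2765) - 4658*(-1/13776) = 78/2765 + 2329/6888 = 996707/2720760 ≈ 0.36633)
1/a = 1/(996707/2720760) = 2720760/996707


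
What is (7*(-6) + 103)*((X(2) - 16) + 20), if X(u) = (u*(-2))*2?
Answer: -244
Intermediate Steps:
X(u) = -4*u (X(u) = -2*u*2 = -4*u)
(7*(-6) + 103)*((X(2) - 16) + 20) = (7*(-6) + 103)*((-4*2 - 16) + 20) = (-42 + 103)*((-8 - 16) + 20) = 61*(-24 + 20) = 61*(-4) = -244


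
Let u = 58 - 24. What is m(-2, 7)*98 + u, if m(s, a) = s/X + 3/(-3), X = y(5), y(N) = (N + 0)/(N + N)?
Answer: -456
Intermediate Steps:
y(N) = ½ (y(N) = N/((2*N)) = N*(1/(2*N)) = ½)
X = ½ ≈ 0.50000
m(s, a) = -1 + 2*s (m(s, a) = s/(½) + 3/(-3) = s*2 + 3*(-⅓) = 2*s - 1 = -1 + 2*s)
u = 34
m(-2, 7)*98 + u = (-1 + 2*(-2))*98 + 34 = (-1 - 4)*98 + 34 = -5*98 + 34 = -490 + 34 = -456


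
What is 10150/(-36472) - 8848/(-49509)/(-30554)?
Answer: -3838551815539/13792780236348 ≈ -0.27830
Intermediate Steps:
10150/(-36472) - 8848/(-49509)/(-30554) = 10150*(-1/36472) - 8848*(-1/49509)*(-1/30554) = -5075/18236 + (8848/49509)*(-1/30554) = -5075/18236 - 4424/756348993 = -3838551815539/13792780236348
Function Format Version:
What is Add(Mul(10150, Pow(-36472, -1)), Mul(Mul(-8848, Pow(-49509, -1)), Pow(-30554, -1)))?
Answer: Rational(-3838551815539, 13792780236348) ≈ -0.27830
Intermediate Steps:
Add(Mul(10150, Pow(-36472, -1)), Mul(Mul(-8848, Pow(-49509, -1)), Pow(-30554, -1))) = Add(Mul(10150, Rational(-1, 36472)), Mul(Mul(-8848, Rational(-1, 49509)), Rational(-1, 30554))) = Add(Rational(-5075, 18236), Mul(Rational(8848, 49509), Rational(-1, 30554))) = Add(Rational(-5075, 18236), Rational(-4424, 756348993)) = Rational(-3838551815539, 13792780236348)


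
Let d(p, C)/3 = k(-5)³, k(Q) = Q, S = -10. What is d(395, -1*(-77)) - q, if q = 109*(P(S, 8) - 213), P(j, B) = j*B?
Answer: 31562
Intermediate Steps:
P(j, B) = B*j
d(p, C) = -375 (d(p, C) = 3*(-5)³ = 3*(-125) = -375)
q = -31937 (q = 109*(8*(-10) - 213) = 109*(-80 - 213) = 109*(-293) = -31937)
d(395, -1*(-77)) - q = -375 - 1*(-31937) = -375 + 31937 = 31562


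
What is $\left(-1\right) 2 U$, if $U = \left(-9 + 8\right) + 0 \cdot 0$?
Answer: $2$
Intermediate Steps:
$U = -1$ ($U = -1 + 0 = -1$)
$\left(-1\right) 2 U = \left(-1\right) 2 \left(-1\right) = \left(-2\right) \left(-1\right) = 2$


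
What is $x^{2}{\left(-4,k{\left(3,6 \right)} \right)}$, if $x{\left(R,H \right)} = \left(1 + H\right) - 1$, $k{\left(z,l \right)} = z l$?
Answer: $324$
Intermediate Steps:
$k{\left(z,l \right)} = l z$
$x{\left(R,H \right)} = H$
$x^{2}{\left(-4,k{\left(3,6 \right)} \right)} = \left(6 \cdot 3\right)^{2} = 18^{2} = 324$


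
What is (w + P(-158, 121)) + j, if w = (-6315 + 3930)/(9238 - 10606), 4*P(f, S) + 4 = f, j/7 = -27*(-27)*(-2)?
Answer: -1557203/152 ≈ -10245.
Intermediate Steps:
j = -10206 (j = 7*(-27*(-27)*(-2)) = 7*(729*(-2)) = 7*(-1458) = -10206)
P(f, S) = -1 + f/4
w = 265/152 (w = -2385/(-1368) = -2385*(-1/1368) = 265/152 ≈ 1.7434)
(w + P(-158, 121)) + j = (265/152 + (-1 + (1/4)*(-158))) - 10206 = (265/152 + (-1 - 79/2)) - 10206 = (265/152 - 81/2) - 10206 = -5891/152 - 10206 = -1557203/152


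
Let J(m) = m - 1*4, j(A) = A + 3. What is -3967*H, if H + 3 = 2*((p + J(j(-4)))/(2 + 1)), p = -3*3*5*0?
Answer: 75373/3 ≈ 25124.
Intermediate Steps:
j(A) = 3 + A
J(m) = -4 + m (J(m) = m - 4 = -4 + m)
p = 0 (p = -45*0 = -3*0 = 0)
H = -19/3 (H = -3 + 2*((0 + (-4 + (3 - 4)))/(2 + 1)) = -3 + 2*((0 + (-4 - 1))/3) = -3 + 2*((0 - 5)*(1/3)) = -3 + 2*(-5*1/3) = -3 + 2*(-5/3) = -3 - 10/3 = -19/3 ≈ -6.3333)
-3967*H = -3967*(-19/3) = 75373/3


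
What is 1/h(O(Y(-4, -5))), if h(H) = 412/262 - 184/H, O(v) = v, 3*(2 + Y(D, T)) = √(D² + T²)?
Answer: 28351151/2703784214 - 2368218*√41/1351892107 ≈ -0.00073114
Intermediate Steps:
Y(D, T) = -2 + √(D² + T²)/3
h(H) = 206/131 - 184/H (h(H) = 412*(1/262) - 184/H = 206/131 - 184/H)
1/h(O(Y(-4, -5))) = 1/(206/131 - 184/(-2 + √((-4)² + (-5)²)/3)) = 1/(206/131 - 184/(-2 + √(16 + 25)/3)) = 1/(206/131 - 184/(-2 + √41/3))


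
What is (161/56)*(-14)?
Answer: -161/4 ≈ -40.250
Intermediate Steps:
(161/56)*(-14) = ((1/56)*161)*(-14) = (23/8)*(-14) = -161/4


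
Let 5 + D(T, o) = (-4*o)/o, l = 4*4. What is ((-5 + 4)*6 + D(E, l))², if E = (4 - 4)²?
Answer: 225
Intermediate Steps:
l = 16
E = 0 (E = 0² = 0)
D(T, o) = -9 (D(T, o) = -5 + (-4*o)/o = -5 - 4 = -9)
((-5 + 4)*6 + D(E, l))² = ((-5 + 4)*6 - 9)² = (-1*6 - 9)² = (-6 - 9)² = (-15)² = 225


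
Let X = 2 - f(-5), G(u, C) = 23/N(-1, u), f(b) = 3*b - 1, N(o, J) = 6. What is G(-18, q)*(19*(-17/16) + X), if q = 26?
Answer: -805/96 ≈ -8.3854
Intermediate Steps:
f(b) = -1 + 3*b
G(u, C) = 23/6
X = 18 (X = 2 - (-1 + 3*(-5)) = 2 - (-1 - 15) = 2 - 1*(-16) = 2 + 16 = 18)
G(-18, q)*(19*(-17/16) + X) = 23*(19*(-17/16) + 18)/6 = 23*(-323/16 + 18)/6 = (23/6)*(-35/16) = -805/96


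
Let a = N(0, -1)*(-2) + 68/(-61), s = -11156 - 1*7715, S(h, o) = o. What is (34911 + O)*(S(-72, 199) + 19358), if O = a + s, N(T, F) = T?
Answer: 19134021204/61 ≈ 3.1367e+8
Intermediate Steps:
s = -18871 (s = -11156 - 7715 = -18871)
a = -68/61 (a = 0*(-2) + 68/(-61) = 0 + 68*(-1/61) = 0 - 68/61 = -68/61 ≈ -1.1148)
O = -1151199/61 (O = -68/61 - 18871 = -1151199/61 ≈ -18872.)
(34911 + O)*(S(-72, 199) + 19358) = (34911 - 1151199/61)*(199 + 19358) = (978372/61)*19557 = 19134021204/61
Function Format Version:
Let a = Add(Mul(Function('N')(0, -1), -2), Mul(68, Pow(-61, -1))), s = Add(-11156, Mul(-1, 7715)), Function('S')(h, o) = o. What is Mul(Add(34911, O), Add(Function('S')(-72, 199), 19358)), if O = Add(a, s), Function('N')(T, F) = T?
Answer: Rational(19134021204, 61) ≈ 3.1367e+8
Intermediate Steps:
s = -18871 (s = Add(-11156, -7715) = -18871)
a = Rational(-68, 61) (a = Add(Mul(0, -2), Mul(68, Pow(-61, -1))) = Add(0, Mul(68, Rational(-1, 61))) = Add(0, Rational(-68, 61)) = Rational(-68, 61) ≈ -1.1148)
O = Rational(-1151199, 61) (O = Add(Rational(-68, 61), -18871) = Rational(-1151199, 61) ≈ -18872.)
Mul(Add(34911, O), Add(Function('S')(-72, 199), 19358)) = Mul(Add(34911, Rational(-1151199, 61)), Add(199, 19358)) = Mul(Rational(978372, 61), 19557) = Rational(19134021204, 61)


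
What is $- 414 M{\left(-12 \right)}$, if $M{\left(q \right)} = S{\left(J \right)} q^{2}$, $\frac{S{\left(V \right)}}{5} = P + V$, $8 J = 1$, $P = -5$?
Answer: $1453140$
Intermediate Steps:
$J = \frac{1}{8}$ ($J = \frac{1}{8} \cdot 1 = \frac{1}{8} \approx 0.125$)
$S{\left(V \right)} = -25 + 5 V$ ($S{\left(V \right)} = 5 \left(-5 + V\right) = -25 + 5 V$)
$M{\left(q \right)} = - \frac{195 q^{2}}{8}$ ($M{\left(q \right)} = \left(-25 + 5 \cdot \frac{1}{8}\right) q^{2} = \left(-25 + \frac{5}{8}\right) q^{2} = - \frac{195 q^{2}}{8}$)
$- 414 M{\left(-12 \right)} = - 414 \left(- \frac{195 \left(-12\right)^{2}}{8}\right) = - 414 \left(\left(- \frac{195}{8}\right) 144\right) = \left(-414\right) \left(-3510\right) = 1453140$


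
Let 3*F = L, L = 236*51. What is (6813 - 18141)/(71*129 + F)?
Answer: -11328/13171 ≈ -0.86007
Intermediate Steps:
L = 12036
F = 4012 (F = (⅓)*12036 = 4012)
(6813 - 18141)/(71*129 + F) = (6813 - 18141)/(71*129 + 4012) = -11328/(9159 + 4012) = -11328/13171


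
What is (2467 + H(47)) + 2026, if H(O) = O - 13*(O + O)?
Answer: 3318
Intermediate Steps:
H(O) = -25*O (H(O) = O - 13*2*O = O - 26*O = -25*O)
(2467 + H(47)) + 2026 = (2467 - 25*47) + 2026 = (2467 - 1175) + 2026 = 1292 + 2026 = 3318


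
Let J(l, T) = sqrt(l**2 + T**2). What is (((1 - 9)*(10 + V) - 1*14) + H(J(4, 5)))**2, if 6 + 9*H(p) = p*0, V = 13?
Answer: 355216/9 ≈ 39468.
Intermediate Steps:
J(l, T) = sqrt(T**2 + l**2)
H(p) = -2/3 (H(p) = -2/3 + (p*0)/9 = -2/3 + (1/9)*0 = -2/3 + 0 = -2/3)
(((1 - 9)*(10 + V) - 1*14) + H(J(4, 5)))**2 = (((1 - 9)*(10 + 13) - 1*14) - 2/3)**2 = ((-8*23 - 14) - 2/3)**2 = ((-184 - 14) - 2/3)**2 = (-198 - 2/3)**2 = (-596/3)**2 = 355216/9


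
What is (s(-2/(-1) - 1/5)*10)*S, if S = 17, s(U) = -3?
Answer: -510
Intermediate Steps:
(s(-2/(-1) - 1/5)*10)*S = -3*10*17 = -30*17 = -510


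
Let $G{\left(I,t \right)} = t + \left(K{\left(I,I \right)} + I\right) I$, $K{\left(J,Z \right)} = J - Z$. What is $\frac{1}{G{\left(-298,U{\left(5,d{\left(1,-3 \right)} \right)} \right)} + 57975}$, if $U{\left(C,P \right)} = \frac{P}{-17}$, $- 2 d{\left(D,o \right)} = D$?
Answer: $\frac{34}{4990487} \approx 6.813 \cdot 10^{-6}$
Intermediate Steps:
$d{\left(D,o \right)} = - \frac{D}{2}$
$U{\left(C,P \right)} = - \frac{P}{17}$ ($U{\left(C,P \right)} = P \left(- \frac{1}{17}\right) = - \frac{P}{17}$)
$G{\left(I,t \right)} = t + I^{2}$ ($G{\left(I,t \right)} = t + \left(\left(I - I\right) + I\right) I = t + \left(0 + I\right) I = t + I I = t + I^{2}$)
$\frac{1}{G{\left(-298,U{\left(5,d{\left(1,-3 \right)} \right)} \right)} + 57975} = \frac{1}{\left(- \frac{\left(- \frac{1}{2}\right) 1}{17} + \left(-298\right)^{2}\right) + 57975} = \frac{1}{\left(\left(- \frac{1}{17}\right) \left(- \frac{1}{2}\right) + 88804\right) + 57975} = \frac{1}{\left(\frac{1}{34} + 88804\right) + 57975} = \frac{1}{\frac{3019337}{34} + 57975} = \frac{1}{\frac{4990487}{34}} = \frac{34}{4990487}$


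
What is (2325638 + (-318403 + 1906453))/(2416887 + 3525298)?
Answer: 3913688/5942185 ≈ 0.65863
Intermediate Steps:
(2325638 + (-318403 + 1906453))/(2416887 + 3525298) = (2325638 + 1588050)/5942185 = 3913688*(1/5942185) = 3913688/5942185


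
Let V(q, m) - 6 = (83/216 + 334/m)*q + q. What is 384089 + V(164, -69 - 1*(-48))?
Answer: 144287755/378 ≈ 3.8171e+5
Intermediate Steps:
V(q, m) = 6 + q + q*(83/216 + 334/m) (V(q, m) = 6 + ((83/216 + 334/m)*q + q) = 6 + (q*(83/216 + 334/m) + q) = 6 + (q + q*(83/216 + 334/m)) = 6 + q + q*(83/216 + 334/m))
384089 + V(164, -69 - 1*(-48)) = 384089 + (6 + (299/216)*164 + 334*164/(-69 - 1*(-48))) = 384089 + (6 + 12259/54 + 334*164/(-69 + 48)) = 384089 + (6 + 12259/54 + 334*164/(-21)) = 384089 + (6 + 12259/54 + 334*164*(-1/21)) = 384089 + (6 + 12259/54 - 54776/21) = 384089 - 897887/378 = 144287755/378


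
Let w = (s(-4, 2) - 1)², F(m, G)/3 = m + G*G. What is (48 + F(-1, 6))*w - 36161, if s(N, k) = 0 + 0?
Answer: -36008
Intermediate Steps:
F(m, G) = 3*m + 3*G² (F(m, G) = 3*(m + G*G) = 3*(m + G²) = 3*m + 3*G²)
s(N, k) = 0
w = 1 (w = (0 - 1)² = (-1)² = 1)
(48 + F(-1, 6))*w - 36161 = (48 + (3*(-1) + 3*6²))*1 - 36161 = (48 + (-3 + 3*36))*1 - 36161 = (48 + (-3 + 108))*1 - 36161 = (48 + 105)*1 - 36161 = 153*1 - 36161 = 153 - 36161 = -36008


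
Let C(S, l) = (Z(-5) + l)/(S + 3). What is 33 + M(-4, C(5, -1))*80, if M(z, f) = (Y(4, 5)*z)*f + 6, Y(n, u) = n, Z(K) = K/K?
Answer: 513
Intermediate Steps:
Z(K) = 1
C(S, l) = (1 + l)/(3 + S) (C(S, l) = (1 + l)/(S + 3) = (1 + l)/(3 + S))
M(z, f) = 6 + 4*f*z (M(z, f) = (4*z)*f + 6 = 4*f*z + 6 = 6 + 4*f*z)
33 + M(-4, C(5, -1))*80 = 33 + (6 + 4*((1 - 1)/(3 + 5))*(-4))*80 = 33 + (6 + 4*(0/8)*(-4))*80 = 33 + (6 + 4*((1/8)*0)*(-4))*80 = 33 + (6 + 4*0*(-4))*80 = 33 + (6 + 0)*80 = 33 + 6*80 = 33 + 480 = 513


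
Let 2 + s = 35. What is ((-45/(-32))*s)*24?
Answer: 4455/4 ≈ 1113.8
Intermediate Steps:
s = 33 (s = -2 + 35 = 33)
((-45/(-32))*s)*24 = (-45/(-32)*33)*24 = (-45*(-1/32)*33)*24 = ((45/32)*33)*24 = (1485/32)*24 = 4455/4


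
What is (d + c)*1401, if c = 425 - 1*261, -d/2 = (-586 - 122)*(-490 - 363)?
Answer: -1691965284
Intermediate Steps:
d = -1207848 (d = -2*(-586 - 122)*(-490 - 363) = -(-1416)*(-853) = -2*603924 = -1207848)
c = 164 (c = 425 - 261 = 164)
(d + c)*1401 = (-1207848 + 164)*1401 = -1207684*1401 = -1691965284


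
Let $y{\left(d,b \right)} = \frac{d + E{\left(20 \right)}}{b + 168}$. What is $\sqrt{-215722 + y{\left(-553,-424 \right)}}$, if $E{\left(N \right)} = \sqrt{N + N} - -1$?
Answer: $\frac{\sqrt{-55224280 - 2 \sqrt{10}}}{16} \approx 464.46 i$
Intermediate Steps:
$E{\left(N \right)} = 1 + \sqrt{2} \sqrt{N}$ ($E{\left(N \right)} = \sqrt{2 N} + 1 = \sqrt{2} \sqrt{N} + 1 = 1 + \sqrt{2} \sqrt{N}$)
$y{\left(d,b \right)} = \frac{1 + d + 2 \sqrt{10}}{168 + b}$ ($y{\left(d,b \right)} = \frac{d + \left(1 + \sqrt{2} \sqrt{20}\right)}{b + 168} = \frac{d + \left(1 + \sqrt{2} \cdot 2 \sqrt{5}\right)}{168 + b} = \frac{d + \left(1 + 2 \sqrt{10}\right)}{168 + b} = \frac{1 + d + 2 \sqrt{10}}{168 + b}$)
$\sqrt{-215722 + y{\left(-553,-424 \right)}} = \sqrt{-215722 + \frac{1 - 553 + 2 \sqrt{10}}{168 - 424}} = \sqrt{-215722 + \frac{-552 + 2 \sqrt{10}}{-256}} = \sqrt{-215722 - \frac{-552 + 2 \sqrt{10}}{256}} = \sqrt{-215722 + \left(\frac{69}{32} - \frac{\sqrt{10}}{128}\right)} = \sqrt{- \frac{6903035}{32} - \frac{\sqrt{10}}{128}}$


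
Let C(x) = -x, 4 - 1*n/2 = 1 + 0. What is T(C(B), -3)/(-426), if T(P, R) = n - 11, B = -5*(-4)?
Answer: 5/426 ≈ 0.011737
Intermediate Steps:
B = 20
n = 6 (n = 8 - 2*(1 + 0) = 8 - 2*1 = 8 - 2 = 6)
T(P, R) = -5 (T(P, R) = 6 - 11 = -5)
T(C(B), -3)/(-426) = -5/(-426) = -5*(-1/426) = 5/426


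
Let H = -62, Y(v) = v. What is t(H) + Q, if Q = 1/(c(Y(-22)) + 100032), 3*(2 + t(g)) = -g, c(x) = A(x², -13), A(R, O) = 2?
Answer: 5601907/300102 ≈ 18.667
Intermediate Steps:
c(x) = 2
t(g) = -2 - g/3 (t(g) = -2 + (-g)/3 = -2 - g/3)
Q = 1/100034 (Q = 1/(2 + 100032) = 1/100034 ≈ 9.9966e-6)
t(H) + Q = (-2 - ⅓*(-62)) + 1/100034 = (-2 + 62/3) + 1/100034 = 56/3 + 1/100034 = 5601907/300102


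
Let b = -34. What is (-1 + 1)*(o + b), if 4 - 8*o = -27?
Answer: 0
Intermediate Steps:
o = 31/8 (o = 1/2 - 1/8*(-27) = 1/2 + 27/8 = 31/8 ≈ 3.8750)
(-1 + 1)*(o + b) = (-1 + 1)*(31/8 - 34) = 0*(-241/8) = 0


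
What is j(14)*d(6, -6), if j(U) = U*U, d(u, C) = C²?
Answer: 7056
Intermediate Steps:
j(U) = U²
j(14)*d(6, -6) = 14²*(-6)² = 196*36 = 7056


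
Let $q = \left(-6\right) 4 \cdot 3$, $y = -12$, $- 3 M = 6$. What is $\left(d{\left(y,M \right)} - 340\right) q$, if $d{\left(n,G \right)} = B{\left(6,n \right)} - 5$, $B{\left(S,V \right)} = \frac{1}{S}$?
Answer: $24828$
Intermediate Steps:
$M = -2$ ($M = \left(- \frac{1}{3}\right) 6 = -2$)
$q = -72$ ($q = \left(-24\right) 3 = -72$)
$d{\left(n,G \right)} = - \frac{29}{6}$ ($d{\left(n,G \right)} = \frac{1}{6} - 5 = - \frac{29}{6}$)
$\left(d{\left(y,M \right)} - 340\right) q = \left(- \frac{29}{6} - 340\right) \left(-72\right) = \left(- \frac{2069}{6}\right) \left(-72\right) = 24828$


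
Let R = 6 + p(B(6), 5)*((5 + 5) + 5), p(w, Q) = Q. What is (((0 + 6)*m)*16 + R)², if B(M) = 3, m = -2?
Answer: 12321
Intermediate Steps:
R = 81 (R = 6 + 5*((5 + 5) + 5) = 6 + 5*(10 + 5) = 6 + 5*15 = 6 + 75 = 81)
(((0 + 6)*m)*16 + R)² = (((0 + 6)*(-2))*16 + 81)² = ((6*(-2))*16 + 81)² = (-12*16 + 81)² = (-192 + 81)² = (-111)² = 12321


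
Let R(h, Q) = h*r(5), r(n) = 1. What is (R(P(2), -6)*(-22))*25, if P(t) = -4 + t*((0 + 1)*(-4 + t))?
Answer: 4400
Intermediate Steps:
P(t) = -4 + t*(-4 + t) (P(t) = -4 + t*(1*(-4 + t)) = -4 + t*(-4 + t))
R(h, Q) = h (R(h, Q) = h*1 = h)
(R(P(2), -6)*(-22))*25 = ((-4 + 2² - 4*2)*(-22))*25 = ((-4 + 4 - 8)*(-22))*25 = -8*(-22)*25 = 176*25 = 4400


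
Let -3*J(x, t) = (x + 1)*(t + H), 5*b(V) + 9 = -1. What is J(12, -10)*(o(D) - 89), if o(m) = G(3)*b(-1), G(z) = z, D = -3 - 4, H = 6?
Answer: -4940/3 ≈ -1646.7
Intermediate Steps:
b(V) = -2 (b(V) = -9/5 + (1/5)*(-1) = -9/5 - 1/5 = -2)
D = -7
o(m) = -6 (o(m) = 3*(-2) = -6)
J(x, t) = -(1 + x)*(6 + t)/3 (J(x, t) = -(x + 1)*(t + 6)/3 = -(1 + x)*(6 + t)/3)
J(12, -10)*(o(D) - 89) = (-2 - 2*12 - 1/3*(-10) - 1/3*(-10)*12)*(-6 - 89) = (-2 - 24 + 10/3 + 40)*(-95) = (52/3)*(-95) = -4940/3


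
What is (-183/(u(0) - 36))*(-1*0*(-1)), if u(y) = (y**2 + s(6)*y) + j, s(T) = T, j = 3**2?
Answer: 0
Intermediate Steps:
j = 9
u(y) = 9 + y**2 + 6*y (u(y) = (y**2 + 6*y) + 9 = 9 + y**2 + 6*y)
(-183/(u(0) - 36))*(-1*0*(-1)) = (-183/((9 + 0**2 + 6*0) - 36))*(-1*0*(-1)) = (-183/((9 + 0 + 0) - 36))*(0*(-1)) = -183/(9 - 36)*0 = -183/(-27)*0 = -183*(-1/27)*0 = (61/9)*0 = 0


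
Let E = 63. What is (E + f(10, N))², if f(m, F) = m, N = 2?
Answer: 5329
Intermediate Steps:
(E + f(10, N))² = (63 + 10)² = 73² = 5329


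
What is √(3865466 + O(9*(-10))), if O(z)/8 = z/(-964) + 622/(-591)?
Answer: √78416967323369310/142431 ≈ 1966.1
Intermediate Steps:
O(z) = -4976/591 - 2*z/241 (O(z) = 8*(z/(-964) + 622/(-591)) = 8*(z*(-1/964) + 622*(-1/591)) = 8*(-z/964 - 622/591) = 8*(-622/591 - z/964) = -4976/591 - 2*z/241)
√(3865466 + O(9*(-10))) = √(3865466 + (-4976/591 - 18*(-10)/241)) = √(3865466 + (-4976/591 - 2/241*(-90))) = √(3865466 + (-4976/591 + 180/241)) = √(3865466 - 1092836/142431) = √(550561095010/142431) = √78416967323369310/142431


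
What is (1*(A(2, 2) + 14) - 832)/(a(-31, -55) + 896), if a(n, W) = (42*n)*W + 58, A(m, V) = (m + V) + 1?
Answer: -271/24188 ≈ -0.011204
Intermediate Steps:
A(m, V) = 1 + V + m (A(m, V) = (V + m) + 1 = 1 + V + m)
a(n, W) = 58 + 42*W*n (a(n, W) = 42*W*n + 58 = 58 + 42*W*n)
(1*(A(2, 2) + 14) - 832)/(a(-31, -55) + 896) = (1*((1 + 2 + 2) + 14) - 832)/((58 + 42*(-55)*(-31)) + 896) = (1*(5 + 14) - 832)/((58 + 71610) + 896) = (1*19 - 832)/(71668 + 896) = (19 - 832)/72564 = -813*1/72564 = -271/24188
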